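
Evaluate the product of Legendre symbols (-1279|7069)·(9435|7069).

By multiplicativity, (-1279·9435|7069) = (-1279|7069)·(9435|7069).
First factor (-1279|7069):
Pull out -1: (-1279|7069) = (-1|7069)·(1279|7069). Since 7069 ≡ 1 (mod 4), (-1|7069) = +1. Now have (1279|7069).
7069 ≡ 1 (mod 4), so quadratic reciprocity gives (1279|7069) = (7069|1279). Reduce: 7069 ≡ 674 (mod 1279). Now have (674|1279).
Factor out 2: 674 = 2·337. Since 1279 ≡ 7 (mod 8), (2|1279) = +1. Now have (337|1279).
337 ≡ 1 (mod 4), so quadratic reciprocity gives (337|1279) = (1279|337). Reduce: 1279 ≡ 268 (mod 337). Now have (268|337).
Factor out 2: 268 = 2^2·67. Since 337 ≡ 1 (mod 8), (2|337) = +1, and (2|337)^2 = +1. Now have (67|337).
337 ≡ 1 (mod 4), so quadratic reciprocity gives (67|337) = (337|67). Reduce: 337 ≡ 2 (mod 67). Now have (2|67).
Factor out 2: 2 = 2. Since 67 ≡ 3 (mod 8), (2|67) = -1. Now have -(1|67).
(1|67) = 1. Collecting the sign factors: -1.
Second factor (9435|7069):
Reduce the numerator: 9435 ≡ 2366 (mod 7069), so (9435|7069) = (2366|7069).
Factor out 2: 2366 = 2·1183. Since 7069 ≡ 5 (mod 8), (2|7069) = -1. Now have -(1183|7069).
7069 ≡ 1 (mod 4), so quadratic reciprocity gives (1183|7069) = (7069|1183). Reduce: 7069 ≡ 1154 (mod 1183). Now have -(1154|1183).
Factor out 2: 1154 = 2·577. Since 1183 ≡ 7 (mod 8), (2|1183) = +1. Now have -(577|1183).
577 ≡ 1 (mod 4), so quadratic reciprocity gives (577|1183) = (1183|577). Reduce: 1183 ≡ 29 (mod 577). Now have -(29|577).
29 ≡ 1 (mod 4), so quadratic reciprocity gives (29|577) = (577|29). Reduce: 577 ≡ 26 (mod 29). Now have -(26|29).
Factor out 2: 26 = 2·13. Since 29 ≡ 5 (mod 8), (2|29) = -1. Now have (13|29).
13 ≡ 1 (mod 4), so quadratic reciprocity gives (13|29) = (29|13). Reduce: 29 ≡ 3 (mod 13). Now have (3|13).
13 ≡ 1 (mod 4), so quadratic reciprocity gives (3|13) = (13|3). Reduce: 13 ≡ 1 (mod 3). Now have (1|3).
(1|3) = 1. Collecting the sign factors: 1.
Product: (-1)·(1) = -1.

-1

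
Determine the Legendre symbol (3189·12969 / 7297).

1

By multiplicativity, (3189·12969 / 7297) = (3189 / 7297)·(12969 / 7297).
First factor (3189 / 7297):
(3189 / 7297)
  = (7297 / 3189)    [QR: 3189 ≡ 1 mod 4, sign kept]
  = (919 / 3189)    [7297 ≡ 919 mod 3189]
  = (3189 / 919)    [QR: 3189 ≡ 1 mod 4, sign kept]
  = (432 / 919)    [3189 ≡ 432 mod 919]
  = (27 / 919)    [919 ≡ 7 mod 8 ⇒ (2 / 919)^4 = +1]
  = -(919 / 27)    [QR: both ≡ 3 mod 4, sign flips]
  = -(1 / 27)    [919 ≡ 1 mod 27]
  = -1    [(1 / 27) = 1]
Second factor (12969 / 7297):
(12969 / 7297)
  = (5672 / 7297)    [12969 ≡ 5672 mod 7297]
  = (709 / 7297)    [7297 ≡ 1 mod 8 ⇒ (2 / 7297)^3 = +1]
  = (7297 / 709)    [QR: 709 ≡ 1 mod 4, sign kept]
  = (207 / 709)    [7297 ≡ 207 mod 709]
  = (709 / 207)    [QR: 709 ≡ 1 mod 4, sign kept]
  = (88 / 207)    [709 ≡ 88 mod 207]
  = (11 / 207)    [207 ≡ 7 mod 8 ⇒ (2 / 207)^3 = +1]
  = -(207 / 11)    [QR: both ≡ 3 mod 4, sign flips]
  = -(9 / 11)    [207 ≡ 9 mod 11]
  = -(11 / 9)    [QR: 9 ≡ 1 mod 4, sign kept]
  = -(2 / 9)    [11 ≡ 2 mod 9]
  = -(1 / 9)    [9 ≡ 1 mod 8 ⇒ (2 / 9) = +1]
  = -1    [(1 / 9) = 1]
Product: (-1)·(-1) = 1.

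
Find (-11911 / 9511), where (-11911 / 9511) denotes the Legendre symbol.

(-11911 / 9511)
  = -(11911 / 9511)    [9511 ≡ 3 mod 4 ⇒ (-1 / 9511) = -1]
  = -(2400 / 9511)    [11911 ≡ 2400 mod 9511]
  = -(75 / 9511)    [9511 ≡ 7 mod 8 ⇒ (2 / 9511)^5 = +1]
  = (9511 / 75)    [QR: both ≡ 3 mod 4, sign flips]
  = (61 / 75)    [9511 ≡ 61 mod 75]
  = (75 / 61)    [QR: 61 ≡ 1 mod 4, sign kept]
  = (14 / 61)    [75 ≡ 14 mod 61]
  = -(7 / 61)    [61 ≡ 5 mod 8 ⇒ (2 / 61) = -1]
  = -(61 / 7)    [QR: 61 ≡ 1 mod 4, sign kept]
  = -(5 / 7)    [61 ≡ 5 mod 7]
  = -(7 / 5)    [QR: 5 ≡ 1 mod 4, sign kept]
  = -(2 / 5)    [7 ≡ 2 mod 5]
  = (1 / 5)    [5 ≡ 5 mod 8 ⇒ (2 / 5) = -1]
  = 1    [(1 / 5) = 1]

1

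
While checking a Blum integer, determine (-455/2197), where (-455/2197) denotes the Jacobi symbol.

0

Reduce the numerator: -455 ≡ 1742 (mod 2197), so (-455/2197) = (1742/2197).
Factor out 2: 1742 = 2·871. Since 2197 ≡ 5 (mod 8), (2/2197) = -1. Now have -(871/2197).
2197 ≡ 1 (mod 4), so quadratic reciprocity gives (871/2197) = (2197/871). Reduce: 2197 ≡ 455 (mod 871). Now have -(455/871).
Both 455 ≡ 3 and 871 ≡ 3 (mod 4), so reciprocity gives (455/871) = -(871/455). Reduce: 871 ≡ 416 (mod 455). Now have (416/455).
Factor out 2: 416 = 2^5·13. Since 455 ≡ 7 (mod 8), (2/455) = +1, and (2/455)^5 = +1. Now have (13/455).
13 ≡ 1 (mod 4), so quadratic reciprocity gives (13/455) = (455/13). Reduce: 455 ≡ 0 (mod 13). Now have (0/13).
The numerator is now 0 with denominator 13 > 1: the symbol is 0.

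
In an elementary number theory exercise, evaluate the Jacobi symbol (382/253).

(382/253)
  = (129/253)    [382 ≡ 129 mod 253]
  = (253/129)    [QR: 129 ≡ 1 mod 4, sign kept]
  = (124/129)    [253 ≡ 124 mod 129]
  = (31/129)    [129 ≡ 1 mod 8 ⇒ (2/129)^2 = +1]
  = (129/31)    [QR: 129 ≡ 1 mod 4, sign kept]
  = (5/31)    [129 ≡ 5 mod 31]
  = (31/5)    [QR: 5 ≡ 1 mod 4, sign kept]
  = (1/5)    [31 ≡ 1 mod 5]
  = 1    [(1/5) = 1]

1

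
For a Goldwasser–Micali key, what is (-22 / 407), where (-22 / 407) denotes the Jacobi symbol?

Pull out -1: (-22 / 407) = (-1 / 407)·(22 / 407). Since 407 ≡ 3 (mod 4), (-1 / 407) = -1. Now have -(22 / 407).
Factor out 2: 22 = 2·11. Since 407 ≡ 7 (mod 8), (2 / 407) = +1. Now have -(11 / 407).
Both 11 ≡ 3 and 407 ≡ 3 (mod 4), so reciprocity gives (11 / 407) = -(407 / 11). Reduce: 407 ≡ 0 (mod 11). Now have (0 / 11).
The numerator is now 0 with denominator 11 > 1: the symbol is 0.

0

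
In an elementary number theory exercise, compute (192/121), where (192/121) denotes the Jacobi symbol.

1

Reduce the numerator: 192 ≡ 71 (mod 121), so (192/121) = (71/121).
121 ≡ 1 (mod 4), so quadratic reciprocity gives (71/121) = (121/71). Reduce: 121 ≡ 50 (mod 71). Now have (50/71).
Factor out 2: 50 = 2·25. Since 71 ≡ 7 (mod 8), (2/71) = +1. Now have (25/71).
25 ≡ 1 (mod 4), so quadratic reciprocity gives (25/71) = (71/25). Reduce: 71 ≡ 21 (mod 25). Now have (21/25).
21 ≡ 1 (mod 4), so quadratic reciprocity gives (21/25) = (25/21). Reduce: 25 ≡ 4 (mod 21). Now have (4/21).
Factor out 2: 4 = 2^2. Since 21 ≡ 5 (mod 8), (2/21) = -1, and (2/21)^2 = +1. Now have (1/21).
(1/21) = 1. Collecting the sign factors: 1.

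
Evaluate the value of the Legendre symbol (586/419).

-1

(586/419)
  = (167/419)    [586 ≡ 167 mod 419]
  = -(419/167)    [QR: both ≡ 3 mod 4, sign flips]
  = -(85/167)    [419 ≡ 85 mod 167]
  = -(167/85)    [QR: 85 ≡ 1 mod 4, sign kept]
  = -(82/85)    [167 ≡ 82 mod 85]
  = (41/85)    [85 ≡ 5 mod 8 ⇒ (2/85) = -1]
  = (85/41)    [QR: 41 ≡ 1 mod 4, sign kept]
  = (3/41)    [85 ≡ 3 mod 41]
  = (41/3)    [QR: 41 ≡ 1 mod 4, sign kept]
  = (2/3)    [41 ≡ 2 mod 3]
  = -(1/3)    [3 ≡ 3 mod 8 ⇒ (2/3) = -1]
  = -1    [(1/3) = 1]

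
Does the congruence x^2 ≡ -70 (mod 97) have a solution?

(-70|97)
  = (27|97)    [-70 ≡ 27 mod 97]
  = (97|27)    [QR: 97 ≡ 1 mod 4, sign kept]
  = (16|27)    [97 ≡ 16 mod 27]
  = (1|27)    [27 ≡ 3 mod 8 ⇒ (2|27)^4 = +1]
  = 1    [(1|27) = 1]
The Legendre symbol is 1, so x^2 ≡ -70 (mod 97) has solution.

yes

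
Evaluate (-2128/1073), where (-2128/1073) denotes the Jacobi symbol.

1

(-2128/1073)
  = (18/1073)    [-2128 ≡ 18 mod 1073]
  = (9/1073)    [1073 ≡ 1 mod 8 ⇒ (2/1073) = +1]
  = (1073/9)    [QR: 9 ≡ 1 mod 4, sign kept]
  = (2/9)    [1073 ≡ 2 mod 9]
  = (1/9)    [9 ≡ 1 mod 8 ⇒ (2/9) = +1]
  = 1    [(1/9) = 1]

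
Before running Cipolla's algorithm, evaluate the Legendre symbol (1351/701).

-1

Reduce the numerator: 1351 ≡ 650 (mod 701), so (1351/701) = (650/701).
Factor out 2: 650 = 2·325. Since 701 ≡ 5 (mod 8), (2/701) = -1. Now have -(325/701).
325 ≡ 1 (mod 4), so quadratic reciprocity gives (325/701) = (701/325). Reduce: 701 ≡ 51 (mod 325). Now have -(51/325).
325 ≡ 1 (mod 4), so quadratic reciprocity gives (51/325) = (325/51). Reduce: 325 ≡ 19 (mod 51). Now have -(19/51).
Both 19 ≡ 3 and 51 ≡ 3 (mod 4), so reciprocity gives (19/51) = -(51/19). Reduce: 51 ≡ 13 (mod 19). Now have (13/19).
13 ≡ 1 (mod 4), so quadratic reciprocity gives (13/19) = (19/13). Reduce: 19 ≡ 6 (mod 13). Now have (6/13).
Factor out 2: 6 = 2·3. Since 13 ≡ 5 (mod 8), (2/13) = -1. Now have -(3/13).
13 ≡ 1 (mod 4), so quadratic reciprocity gives (3/13) = (13/3). Reduce: 13 ≡ 1 (mod 3). Now have -(1/3).
(1/3) = 1. Collecting the sign factors: -1.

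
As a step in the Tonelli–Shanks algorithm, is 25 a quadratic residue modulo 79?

25 ≡ 1 (mod 4), so quadratic reciprocity gives (25|79) = (79|25). Reduce: 79 ≡ 4 (mod 25). Now have (4|25).
Factor out 2: 4 = 2^2. Since 25 ≡ 1 (mod 8), (2|25) = +1, and (2|25)^2 = +1. Now have (1|25).
(1|25) = 1. Collecting the sign factors: 1.
(25|79) = 1, and 79 is prime, so 25 is a quadratic residue mod 79.

yes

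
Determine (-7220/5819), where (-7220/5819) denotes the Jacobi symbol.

Pull out -1: (-7220/5819) = (-1/5819)·(7220/5819). Since 5819 ≡ 3 (mod 4), (-1/5819) = -1. Now have -(7220/5819).
Reduce the numerator: 7220 ≡ 1401 (mod 5819), so (7220/5819) = (1401/5819).
1401 ≡ 1 (mod 4), so quadratic reciprocity gives (1401/5819) = (5819/1401). Reduce: 5819 ≡ 215 (mod 1401). Now have -(215/1401).
1401 ≡ 1 (mod 4), so quadratic reciprocity gives (215/1401) = (1401/215). Reduce: 1401 ≡ 111 (mod 215). Now have -(111/215).
Both 111 ≡ 3 and 215 ≡ 3 (mod 4), so reciprocity gives (111/215) = -(215/111). Reduce: 215 ≡ 104 (mod 111). Now have (104/111).
Factor out 2: 104 = 2^3·13. Since 111 ≡ 7 (mod 8), (2/111) = +1, and (2/111)^3 = +1. Now have (13/111).
13 ≡ 1 (mod 4), so quadratic reciprocity gives (13/111) = (111/13). Reduce: 111 ≡ 7 (mod 13). Now have (7/13).
13 ≡ 1 (mod 4), so quadratic reciprocity gives (7/13) = (13/7). Reduce: 13 ≡ 6 (mod 7). Now have (6/7).
Factor out 2: 6 = 2·3. Since 7 ≡ 7 (mod 8), (2/7) = +1. Now have (3/7).
Both 3 ≡ 3 and 7 ≡ 3 (mod 4), so reciprocity gives (3/7) = -(7/3). Reduce: 7 ≡ 1 (mod 3). Now have -(1/3).
(1/3) = 1. Collecting the sign factors: -1.

-1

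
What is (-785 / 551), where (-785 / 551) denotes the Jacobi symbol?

1

Reduce the numerator: -785 ≡ 317 (mod 551), so (-785 / 551) = (317 / 551).
317 ≡ 1 (mod 4), so quadratic reciprocity gives (317 / 551) = (551 / 317). Reduce: 551 ≡ 234 (mod 317). Now have (234 / 317).
Factor out 2: 234 = 2·117. Since 317 ≡ 5 (mod 8), (2 / 317) = -1. Now have -(117 / 317).
117 ≡ 1 (mod 4), so quadratic reciprocity gives (117 / 317) = (317 / 117). Reduce: 317 ≡ 83 (mod 117). Now have -(83 / 117).
117 ≡ 1 (mod 4), so quadratic reciprocity gives (83 / 117) = (117 / 83). Reduce: 117 ≡ 34 (mod 83). Now have -(34 / 83).
Factor out 2: 34 = 2·17. Since 83 ≡ 3 (mod 8), (2 / 83) = -1. Now have (17 / 83).
17 ≡ 1 (mod 4), so quadratic reciprocity gives (17 / 83) = (83 / 17). Reduce: 83 ≡ 15 (mod 17). Now have (15 / 17).
17 ≡ 1 (mod 4), so quadratic reciprocity gives (15 / 17) = (17 / 15). Reduce: 17 ≡ 2 (mod 15). Now have (2 / 15).
Factor out 2: 2 = 2. Since 15 ≡ 7 (mod 8), (2 / 15) = +1. Now have (1 / 15).
(1 / 15) = 1. Collecting the sign factors: 1.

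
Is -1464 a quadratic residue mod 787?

Pull out -1: (-1464/787) = (-1/787)·(1464/787). Since 787 ≡ 3 (mod 4), (-1/787) = -1. Now have -(1464/787).
Reduce the numerator: 1464 ≡ 677 (mod 787), so (1464/787) = (677/787).
677 ≡ 1 (mod 4), so quadratic reciprocity gives (677/787) = (787/677). Reduce: 787 ≡ 110 (mod 677). Now have -(110/677).
Factor out 2: 110 = 2·55. Since 677 ≡ 5 (mod 8), (2/677) = -1. Now have (55/677).
677 ≡ 1 (mod 4), so quadratic reciprocity gives (55/677) = (677/55). Reduce: 677 ≡ 17 (mod 55). Now have (17/55).
17 ≡ 1 (mod 4), so quadratic reciprocity gives (17/55) = (55/17). Reduce: 55 ≡ 4 (mod 17). Now have (4/17).
Factor out 2: 4 = 2^2. Since 17 ≡ 1 (mod 8), (2/17) = +1, and (2/17)^2 = +1. Now have (1/17).
(1/17) = 1. Collecting the sign factors: 1.
(-1464/787) = 1, and 787 is prime, so -1464 is a quadratic residue mod 787.

yes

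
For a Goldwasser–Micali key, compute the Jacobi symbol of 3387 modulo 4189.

(3387 / 4189)
  = (4189 / 3387)    [QR: 4189 ≡ 1 mod 4, sign kept]
  = (802 / 3387)    [4189 ≡ 802 mod 3387]
  = -(401 / 3387)    [3387 ≡ 3 mod 8 ⇒ (2 / 3387) = -1]
  = -(3387 / 401)    [QR: 401 ≡ 1 mod 4, sign kept]
  = -(179 / 401)    [3387 ≡ 179 mod 401]
  = -(401 / 179)    [QR: 401 ≡ 1 mod 4, sign kept]
  = -(43 / 179)    [401 ≡ 43 mod 179]
  = (179 / 43)    [QR: both ≡ 3 mod 4, sign flips]
  = (7 / 43)    [179 ≡ 7 mod 43]
  = -(43 / 7)    [QR: both ≡ 3 mod 4, sign flips]
  = -(1 / 7)    [43 ≡ 1 mod 7]
  = -1    [(1 / 7) = 1]

-1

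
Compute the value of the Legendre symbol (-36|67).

-1

Pull out -1: (-36|67) = (-1|67)·(36|67). Since 67 ≡ 3 (mod 4), (-1|67) = -1. Now have -(36|67).
Factor out 2: 36 = 2^2·9. Since 67 ≡ 3 (mod 8), (2|67) = -1, and (2|67)^2 = +1. Now have -(9|67).
9 ≡ 1 (mod 4), so quadratic reciprocity gives (9|67) = (67|9). Reduce: 67 ≡ 4 (mod 9). Now have -(4|9).
Factor out 2: 4 = 2^2. Since 9 ≡ 1 (mod 8), (2|9) = +1, and (2|9)^2 = +1. Now have -(1|9).
(1|9) = 1. Collecting the sign factors: -1.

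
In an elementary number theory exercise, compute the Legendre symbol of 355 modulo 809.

-1

(355/809)
  = (809/355)    [QR: 809 ≡ 1 mod 4, sign kept]
  = (99/355)    [809 ≡ 99 mod 355]
  = -(355/99)    [QR: both ≡ 3 mod 4, sign flips]
  = -(58/99)    [355 ≡ 58 mod 99]
  = (29/99)    [99 ≡ 3 mod 8 ⇒ (2/99) = -1]
  = (99/29)    [QR: 29 ≡ 1 mod 4, sign kept]
  = (12/29)    [99 ≡ 12 mod 29]
  = (3/29)    [29 ≡ 5 mod 8 ⇒ (2/29)^2 = +1]
  = (29/3)    [QR: 29 ≡ 1 mod 4, sign kept]
  = (2/3)    [29 ≡ 2 mod 3]
  = -(1/3)    [3 ≡ 3 mod 8 ⇒ (2/3) = -1]
  = -1    [(1/3) = 1]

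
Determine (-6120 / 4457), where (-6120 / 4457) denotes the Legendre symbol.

1

Reduce the numerator: -6120 ≡ 2794 (mod 4457), so (-6120 / 4457) = (2794 / 4457).
Factor out 2: 2794 = 2·1397. Since 4457 ≡ 1 (mod 8), (2 / 4457) = +1. Now have (1397 / 4457).
1397 ≡ 1 (mod 4), so quadratic reciprocity gives (1397 / 4457) = (4457 / 1397). Reduce: 4457 ≡ 266 (mod 1397). Now have (266 / 1397).
Factor out 2: 266 = 2·133. Since 1397 ≡ 5 (mod 8), (2 / 1397) = -1. Now have -(133 / 1397).
133 ≡ 1 (mod 4), so quadratic reciprocity gives (133 / 1397) = (1397 / 133). Reduce: 1397 ≡ 67 (mod 133). Now have -(67 / 133).
133 ≡ 1 (mod 4), so quadratic reciprocity gives (67 / 133) = (133 / 67). Reduce: 133 ≡ 66 (mod 67). Now have -(66 / 67).
Factor out 2: 66 = 2·33. Since 67 ≡ 3 (mod 8), (2 / 67) = -1. Now have (33 / 67).
33 ≡ 1 (mod 4), so quadratic reciprocity gives (33 / 67) = (67 / 33). Reduce: 67 ≡ 1 (mod 33). Now have (1 / 33).
(1 / 33) = 1. Collecting the sign factors: 1.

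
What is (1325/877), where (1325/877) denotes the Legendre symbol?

Reduce the numerator: 1325 ≡ 448 (mod 877), so (1325/877) = (448/877).
Factor out 2: 448 = 2^6·7. Since 877 ≡ 5 (mod 8), (2/877) = -1, and (2/877)^6 = +1. Now have (7/877).
877 ≡ 1 (mod 4), so quadratic reciprocity gives (7/877) = (877/7). Reduce: 877 ≡ 2 (mod 7). Now have (2/7).
Factor out 2: 2 = 2. Since 7 ≡ 7 (mod 8), (2/7) = +1. Now have (1/7).
(1/7) = 1. Collecting the sign factors: 1.

1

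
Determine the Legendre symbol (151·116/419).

1

By multiplicativity, (151·116/419) = (151/419)·(116/419).
First factor (151/419):
(151/419)
  = -(419/151)    [QR: both ≡ 3 mod 4, sign flips]
  = -(117/151)    [419 ≡ 117 mod 151]
  = -(151/117)    [QR: 117 ≡ 1 mod 4, sign kept]
  = -(34/117)    [151 ≡ 34 mod 117]
  = (17/117)    [117 ≡ 5 mod 8 ⇒ (2/117) = -1]
  = (117/17)    [QR: 17 ≡ 1 mod 4, sign kept]
  = (15/17)    [117 ≡ 15 mod 17]
  = (17/15)    [QR: 17 ≡ 1 mod 4, sign kept]
  = (2/15)    [17 ≡ 2 mod 15]
  = (1/15)    [15 ≡ 7 mod 8 ⇒ (2/15) = +1]
  = 1    [(1/15) = 1]
Second factor (116/419):
(116/419)
  = (29/419)    [419 ≡ 3 mod 8 ⇒ (2/419)^2 = +1]
  = (419/29)    [QR: 29 ≡ 1 mod 4, sign kept]
  = (13/29)    [419 ≡ 13 mod 29]
  = (29/13)    [QR: 13 ≡ 1 mod 4, sign kept]
  = (3/13)    [29 ≡ 3 mod 13]
  = (13/3)    [QR: 13 ≡ 1 mod 4, sign kept]
  = (1/3)    [13 ≡ 1 mod 3]
  = 1    [(1/3) = 1]
Product: (1)·(1) = 1.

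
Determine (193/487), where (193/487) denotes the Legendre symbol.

1

(193/487)
  = (487/193)    [QR: 193 ≡ 1 mod 4, sign kept]
  = (101/193)    [487 ≡ 101 mod 193]
  = (193/101)    [QR: 101 ≡ 1 mod 4, sign kept]
  = (92/101)    [193 ≡ 92 mod 101]
  = (23/101)    [101 ≡ 5 mod 8 ⇒ (2/101)^2 = +1]
  = (101/23)    [QR: 101 ≡ 1 mod 4, sign kept]
  = (9/23)    [101 ≡ 9 mod 23]
  = (23/9)    [QR: 9 ≡ 1 mod 4, sign kept]
  = (5/9)    [23 ≡ 5 mod 9]
  = (9/5)    [QR: 5 ≡ 1 mod 4, sign kept]
  = (4/5)    [9 ≡ 4 mod 5]
  = (1/5)    [5 ≡ 5 mod 8 ⇒ (2/5)^2 = +1]
  = 1    [(1/5) = 1]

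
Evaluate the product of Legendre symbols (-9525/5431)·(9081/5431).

By multiplicativity, (-9525·9081/5431) = (-9525/5431)·(9081/5431).
First factor (-9525/5431):
(-9525/5431)
  = (1337/5431)    [-9525 ≡ 1337 mod 5431]
  = (5431/1337)    [QR: 1337 ≡ 1 mod 4, sign kept]
  = (83/1337)    [5431 ≡ 83 mod 1337]
  = (1337/83)    [QR: 1337 ≡ 1 mod 4, sign kept]
  = (9/83)    [1337 ≡ 9 mod 83]
  = (83/9)    [QR: 9 ≡ 1 mod 4, sign kept]
  = (2/9)    [83 ≡ 2 mod 9]
  = (1/9)    [9 ≡ 1 mod 8 ⇒ (2/9) = +1]
  = 1    [(1/9) = 1]
Second factor (9081/5431):
(9081/5431)
  = (3650/5431)    [9081 ≡ 3650 mod 5431]
  = (1825/5431)    [5431 ≡ 7 mod 8 ⇒ (2/5431) = +1]
  = (5431/1825)    [QR: 1825 ≡ 1 mod 4, sign kept]
  = (1781/1825)    [5431 ≡ 1781 mod 1825]
  = (1825/1781)    [QR: 1781 ≡ 1 mod 4, sign kept]
  = (44/1781)    [1825 ≡ 44 mod 1781]
  = (11/1781)    [1781 ≡ 5 mod 8 ⇒ (2/1781)^2 = +1]
  = (1781/11)    [QR: 1781 ≡ 1 mod 4, sign kept]
  = (10/11)    [1781 ≡ 10 mod 11]
  = -(5/11)    [11 ≡ 3 mod 8 ⇒ (2/11) = -1]
  = -(11/5)    [QR: 5 ≡ 1 mod 4, sign kept]
  = -(1/5)    [11 ≡ 1 mod 5]
  = -1    [(1/5) = 1]
Product: (1)·(-1) = -1.

-1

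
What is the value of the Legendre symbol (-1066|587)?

1

(-1066|587)
  = -(1066|587)    [587 ≡ 3 mod 4 ⇒ (-1|587) = -1]
  = -(479|587)    [1066 ≡ 479 mod 587]
  = (587|479)    [QR: both ≡ 3 mod 4, sign flips]
  = (108|479)    [587 ≡ 108 mod 479]
  = (27|479)    [479 ≡ 7 mod 8 ⇒ (2|479)^2 = +1]
  = -(479|27)    [QR: both ≡ 3 mod 4, sign flips]
  = -(20|27)    [479 ≡ 20 mod 27]
  = -(5|27)    [27 ≡ 3 mod 8 ⇒ (2|27)^2 = +1]
  = -(27|5)    [QR: 5 ≡ 1 mod 4, sign kept]
  = -(2|5)    [27 ≡ 2 mod 5]
  = (1|5)    [5 ≡ 5 mod 8 ⇒ (2|5) = -1]
  = 1    [(1|5) = 1]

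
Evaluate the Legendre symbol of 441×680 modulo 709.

By multiplicativity, (441·680/709) = (441/709)·(680/709).
First factor (441/709):
441 ≡ 1 (mod 4), so quadratic reciprocity gives (441/709) = (709/441). Reduce: 709 ≡ 268 (mod 441). Now have (268/441).
Factor out 2: 268 = 2^2·67. Since 441 ≡ 1 (mod 8), (2/441) = +1, and (2/441)^2 = +1. Now have (67/441).
441 ≡ 1 (mod 4), so quadratic reciprocity gives (67/441) = (441/67). Reduce: 441 ≡ 39 (mod 67). Now have (39/67).
Both 39 ≡ 3 and 67 ≡ 3 (mod 4), so reciprocity gives (39/67) = -(67/39). Reduce: 67 ≡ 28 (mod 39). Now have -(28/39).
Factor out 2: 28 = 2^2·7. Since 39 ≡ 7 (mod 8), (2/39) = +1, and (2/39)^2 = +1. Now have -(7/39).
Both 7 ≡ 3 and 39 ≡ 3 (mod 4), so reciprocity gives (7/39) = -(39/7). Reduce: 39 ≡ 4 (mod 7). Now have (4/7).
Factor out 2: 4 = 2^2. Since 7 ≡ 7 (mod 8), (2/7) = +1, and (2/7)^2 = +1. Now have (1/7).
(1/7) = 1. Collecting the sign factors: 1.
Second factor (680/709):
Factor out 2: 680 = 2^3·85. Since 709 ≡ 5 (mod 8), (2/709) = -1, and (2/709)^3 = -1. Now have -(85/709).
85 ≡ 1 (mod 4), so quadratic reciprocity gives (85/709) = (709/85). Reduce: 709 ≡ 29 (mod 85). Now have -(29/85).
29 ≡ 1 (mod 4), so quadratic reciprocity gives (29/85) = (85/29). Reduce: 85 ≡ 27 (mod 29). Now have -(27/29).
29 ≡ 1 (mod 4), so quadratic reciprocity gives (27/29) = (29/27). Reduce: 29 ≡ 2 (mod 27). Now have -(2/27).
Factor out 2: 2 = 2. Since 27 ≡ 3 (mod 8), (2/27) = -1. Now have (1/27).
(1/27) = 1. Collecting the sign factors: 1.
Product: (1)·(1) = 1.

1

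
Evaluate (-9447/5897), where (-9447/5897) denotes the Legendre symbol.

(-9447/5897)
  = (9447/5897)    [5897 ≡ 1 mod 4 ⇒ (-1/5897) = +1]
  = (3550/5897)    [9447 ≡ 3550 mod 5897]
  = (1775/5897)    [5897 ≡ 1 mod 8 ⇒ (2/5897) = +1]
  = (5897/1775)    [QR: 5897 ≡ 1 mod 4, sign kept]
  = (572/1775)    [5897 ≡ 572 mod 1775]
  = (143/1775)    [1775 ≡ 7 mod 8 ⇒ (2/1775)^2 = +1]
  = -(1775/143)    [QR: both ≡ 3 mod 4, sign flips]
  = -(59/143)    [1775 ≡ 59 mod 143]
  = (143/59)    [QR: both ≡ 3 mod 4, sign flips]
  = (25/59)    [143 ≡ 25 mod 59]
  = (59/25)    [QR: 25 ≡ 1 mod 4, sign kept]
  = (9/25)    [59 ≡ 9 mod 25]
  = (25/9)    [QR: 9 ≡ 1 mod 4, sign kept]
  = (7/9)    [25 ≡ 7 mod 9]
  = (9/7)    [QR: 9 ≡ 1 mod 4, sign kept]
  = (2/7)    [9 ≡ 2 mod 7]
  = (1/7)    [7 ≡ 7 mod 8 ⇒ (2/7) = +1]
  = 1    [(1/7) = 1]

1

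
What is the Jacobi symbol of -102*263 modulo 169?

By multiplicativity, (-102·263 / 169) = (-102 / 169)·(263 / 169).
First factor (-102 / 169):
(-102 / 169)
  = (67 / 169)    [-102 ≡ 67 mod 169]
  = (169 / 67)    [QR: 169 ≡ 1 mod 4, sign kept]
  = (35 / 67)    [169 ≡ 35 mod 67]
  = -(67 / 35)    [QR: both ≡ 3 mod 4, sign flips]
  = -(32 / 35)    [67 ≡ 32 mod 35]
  = (1 / 35)    [35 ≡ 3 mod 8 ⇒ (2 / 35)^5 = -1]
  = 1    [(1 / 35) = 1]
Second factor (263 / 169):
(263 / 169)
  = (94 / 169)    [263 ≡ 94 mod 169]
  = (47 / 169)    [169 ≡ 1 mod 8 ⇒ (2 / 169) = +1]
  = (169 / 47)    [QR: 169 ≡ 1 mod 4, sign kept]
  = (28 / 47)    [169 ≡ 28 mod 47]
  = (7 / 47)    [47 ≡ 7 mod 8 ⇒ (2 / 47)^2 = +1]
  = -(47 / 7)    [QR: both ≡ 3 mod 4, sign flips]
  = -(5 / 7)    [47 ≡ 5 mod 7]
  = -(7 / 5)    [QR: 5 ≡ 1 mod 4, sign kept]
  = -(2 / 5)    [7 ≡ 2 mod 5]
  = (1 / 5)    [5 ≡ 5 mod 8 ⇒ (2 / 5) = -1]
  = 1    [(1 / 5) = 1]
Product: (1)·(1) = 1.

1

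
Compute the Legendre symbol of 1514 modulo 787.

(1514 / 787)
  = (727 / 787)    [1514 ≡ 727 mod 787]
  = -(787 / 727)    [QR: both ≡ 3 mod 4, sign flips]
  = -(60 / 727)    [787 ≡ 60 mod 727]
  = -(15 / 727)    [727 ≡ 7 mod 8 ⇒ (2 / 727)^2 = +1]
  = (727 / 15)    [QR: both ≡ 3 mod 4, sign flips]
  = (7 / 15)    [727 ≡ 7 mod 15]
  = -(15 / 7)    [QR: both ≡ 3 mod 4, sign flips]
  = -(1 / 7)    [15 ≡ 1 mod 7]
  = -1    [(1 / 7) = 1]

-1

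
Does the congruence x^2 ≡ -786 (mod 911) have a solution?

(-786/911)
  = -(786/911)    [911 ≡ 3 mod 4 ⇒ (-1/911) = -1]
  = -(393/911)    [911 ≡ 7 mod 8 ⇒ (2/911) = +1]
  = -(911/393)    [QR: 393 ≡ 1 mod 4, sign kept]
  = -(125/393)    [911 ≡ 125 mod 393]
  = -(393/125)    [QR: 125 ≡ 1 mod 4, sign kept]
  = -(18/125)    [393 ≡ 18 mod 125]
  = (9/125)    [125 ≡ 5 mod 8 ⇒ (2/125) = -1]
  = (125/9)    [QR: 9 ≡ 1 mod 4, sign kept]
  = (8/9)    [125 ≡ 8 mod 9]
  = (1/9)    [9 ≡ 1 mod 8 ⇒ (2/9)^3 = +1]
  = 1    [(1/9) = 1]
(-786/911) = 1, and 911 is prime, so -786 is a quadratic residue mod 911.

yes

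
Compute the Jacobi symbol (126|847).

Factor out 2: 126 = 2·63. Since 847 ≡ 7 (mod 8), (2|847) = +1. Now have (63|847).
Both 63 ≡ 3 and 847 ≡ 3 (mod 4), so reciprocity gives (63|847) = -(847|63). Reduce: 847 ≡ 28 (mod 63). Now have -(28|63).
Factor out 2: 28 = 2^2·7. Since 63 ≡ 7 (mod 8), (2|63) = +1, and (2|63)^2 = +1. Now have -(7|63).
Both 7 ≡ 3 and 63 ≡ 3 (mod 4), so reciprocity gives (7|63) = -(63|7). Reduce: 63 ≡ 0 (mod 7). Now have (0|7).
The numerator is now 0 with denominator 7 > 1: the symbol is 0.

0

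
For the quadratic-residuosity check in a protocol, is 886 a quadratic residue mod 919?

Factor out 2: 886 = 2·443. Since 919 ≡ 7 (mod 8), (2/919) = +1. Now have (443/919).
Both 443 ≡ 3 and 919 ≡ 3 (mod 4), so reciprocity gives (443/919) = -(919/443). Reduce: 919 ≡ 33 (mod 443). Now have -(33/443).
33 ≡ 1 (mod 4), so quadratic reciprocity gives (33/443) = (443/33). Reduce: 443 ≡ 14 (mod 33). Now have -(14/33).
Factor out 2: 14 = 2·7. Since 33 ≡ 1 (mod 8), (2/33) = +1. Now have -(7/33).
33 ≡ 1 (mod 4), so quadratic reciprocity gives (7/33) = (33/7). Reduce: 33 ≡ 5 (mod 7). Now have -(5/7).
5 ≡ 1 (mod 4), so quadratic reciprocity gives (5/7) = (7/5). Reduce: 7 ≡ 2 (mod 5). Now have -(2/5).
Factor out 2: 2 = 2. Since 5 ≡ 5 (mod 8), (2/5) = -1. Now have (1/5).
(1/5) = 1. Collecting the sign factors: 1.
The Legendre symbol is 1, so x^2 ≡ 886 (mod 919) has solution.

yes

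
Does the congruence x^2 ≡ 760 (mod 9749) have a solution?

Factor out 2: 760 = 2^3·95. Since 9749 ≡ 5 (mod 8), (2/9749) = -1, and (2/9749)^3 = -1. Now have -(95/9749).
9749 ≡ 1 (mod 4), so quadratic reciprocity gives (95/9749) = (9749/95). Reduce: 9749 ≡ 59 (mod 95). Now have -(59/95).
Both 59 ≡ 3 and 95 ≡ 3 (mod 4), so reciprocity gives (59/95) = -(95/59). Reduce: 95 ≡ 36 (mod 59). Now have (36/59).
Factor out 2: 36 = 2^2·9. Since 59 ≡ 3 (mod 8), (2/59) = -1, and (2/59)^2 = +1. Now have (9/59).
9 ≡ 1 (mod 4), so quadratic reciprocity gives (9/59) = (59/9). Reduce: 59 ≡ 5 (mod 9). Now have (5/9).
5 ≡ 1 (mod 4), so quadratic reciprocity gives (5/9) = (9/5). Reduce: 9 ≡ 4 (mod 5). Now have (4/5).
Factor out 2: 4 = 2^2. Since 5 ≡ 5 (mod 8), (2/5) = -1, and (2/5)^2 = +1. Now have (1/5).
(1/5) = 1. Collecting the sign factors: 1.
(760/9749) = 1, and 9749 is prime, so 760 is a quadratic residue mod 9749.

yes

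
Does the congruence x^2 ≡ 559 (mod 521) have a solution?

(559/521)
  = (38/521)    [559 ≡ 38 mod 521]
  = (19/521)    [521 ≡ 1 mod 8 ⇒ (2/521) = +1]
  = (521/19)    [QR: 521 ≡ 1 mod 4, sign kept]
  = (8/19)    [521 ≡ 8 mod 19]
  = -(1/19)    [19 ≡ 3 mod 8 ⇒ (2/19)^3 = -1]
  = -1    [(1/19) = 1]
The Legendre symbol is -1, so x^2 ≡ 559 (mod 521) has no solution.

no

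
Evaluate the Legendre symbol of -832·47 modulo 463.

By multiplicativity, (-832·47|463) = (-832|463)·(47|463).
First factor (-832|463):
(-832|463)
  = (94|463)    [-832 ≡ 94 mod 463]
  = (47|463)    [463 ≡ 7 mod 8 ⇒ (2|463) = +1]
  = -(463|47)    [QR: both ≡ 3 mod 4, sign flips]
  = -(40|47)    [463 ≡ 40 mod 47]
  = -(5|47)    [47 ≡ 7 mod 8 ⇒ (2|47)^3 = +1]
  = -(47|5)    [QR: 5 ≡ 1 mod 4, sign kept]
  = -(2|5)    [47 ≡ 2 mod 5]
  = (1|5)    [5 ≡ 5 mod 8 ⇒ (2|5) = -1]
  = 1    [(1|5) = 1]
Second factor (47|463):
(47|463)
  = -(463|47)    [QR: both ≡ 3 mod 4, sign flips]
  = -(40|47)    [463 ≡ 40 mod 47]
  = -(5|47)    [47 ≡ 7 mod 8 ⇒ (2|47)^3 = +1]
  = -(47|5)    [QR: 5 ≡ 1 mod 4, sign kept]
  = -(2|5)    [47 ≡ 2 mod 5]
  = (1|5)    [5 ≡ 5 mod 8 ⇒ (2|5) = -1]
  = 1    [(1|5) = 1]
Product: (1)·(1) = 1.

1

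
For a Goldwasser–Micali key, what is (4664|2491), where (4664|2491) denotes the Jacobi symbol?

0

Reduce the numerator: 4664 ≡ 2173 (mod 2491), so (4664|2491) = (2173|2491).
2173 ≡ 1 (mod 4), so quadratic reciprocity gives (2173|2491) = (2491|2173). Reduce: 2491 ≡ 318 (mod 2173). Now have (318|2173).
Factor out 2: 318 = 2·159. Since 2173 ≡ 5 (mod 8), (2|2173) = -1. Now have -(159|2173).
2173 ≡ 1 (mod 4), so quadratic reciprocity gives (159|2173) = (2173|159). Reduce: 2173 ≡ 106 (mod 159). Now have -(106|159).
Factor out 2: 106 = 2·53. Since 159 ≡ 7 (mod 8), (2|159) = +1. Now have -(53|159).
53 ≡ 1 (mod 4), so quadratic reciprocity gives (53|159) = (159|53). Reduce: 159 ≡ 0 (mod 53). Now have -(0|53).
The numerator is now 0 with denominator 53 > 1: the symbol is 0.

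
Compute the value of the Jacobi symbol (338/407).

1

Factor out 2: 338 = 2·169. Since 407 ≡ 7 (mod 8), (2/407) = +1. Now have (169/407).
169 ≡ 1 (mod 4), so quadratic reciprocity gives (169/407) = (407/169). Reduce: 407 ≡ 69 (mod 169). Now have (69/169).
69 ≡ 1 (mod 4), so quadratic reciprocity gives (69/169) = (169/69). Reduce: 169 ≡ 31 (mod 69). Now have (31/69).
69 ≡ 1 (mod 4), so quadratic reciprocity gives (31/69) = (69/31). Reduce: 69 ≡ 7 (mod 31). Now have (7/31).
Both 7 ≡ 3 and 31 ≡ 3 (mod 4), so reciprocity gives (7/31) = -(31/7). Reduce: 31 ≡ 3 (mod 7). Now have -(3/7).
Both 3 ≡ 3 and 7 ≡ 3 (mod 4), so reciprocity gives (3/7) = -(7/3). Reduce: 7 ≡ 1 (mod 3). Now have (1/3).
(1/3) = 1. Collecting the sign factors: 1.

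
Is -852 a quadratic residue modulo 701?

(-852/701)
  = (550/701)    [-852 ≡ 550 mod 701]
  = -(275/701)    [701 ≡ 5 mod 8 ⇒ (2/701) = -1]
  = -(701/275)    [QR: 701 ≡ 1 mod 4, sign kept]
  = -(151/275)    [701 ≡ 151 mod 275]
  = (275/151)    [QR: both ≡ 3 mod 4, sign flips]
  = (124/151)    [275 ≡ 124 mod 151]
  = (31/151)    [151 ≡ 7 mod 8 ⇒ (2/151)^2 = +1]
  = -(151/31)    [QR: both ≡ 3 mod 4, sign flips]
  = -(27/31)    [151 ≡ 27 mod 31]
  = (31/27)    [QR: both ≡ 3 mod 4, sign flips]
  = (4/27)    [31 ≡ 4 mod 27]
  = (1/27)    [27 ≡ 3 mod 8 ⇒ (2/27)^2 = +1]
  = 1    [(1/27) = 1]
The Legendre symbol is 1, so x^2 ≡ -852 (mod 701) has solution.

yes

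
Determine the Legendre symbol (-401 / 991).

1

(-401 / 991)
  = (590 / 991)    [-401 ≡ 590 mod 991]
  = (295 / 991)    [991 ≡ 7 mod 8 ⇒ (2 / 991) = +1]
  = -(991 / 295)    [QR: both ≡ 3 mod 4, sign flips]
  = -(106 / 295)    [991 ≡ 106 mod 295]
  = -(53 / 295)    [295 ≡ 7 mod 8 ⇒ (2 / 295) = +1]
  = -(295 / 53)    [QR: 53 ≡ 1 mod 4, sign kept]
  = -(30 / 53)    [295 ≡ 30 mod 53]
  = (15 / 53)    [53 ≡ 5 mod 8 ⇒ (2 / 53) = -1]
  = (53 / 15)    [QR: 53 ≡ 1 mod 4, sign kept]
  = (8 / 15)    [53 ≡ 8 mod 15]
  = (1 / 15)    [15 ≡ 7 mod 8 ⇒ (2 / 15)^3 = +1]
  = 1    [(1 / 15) = 1]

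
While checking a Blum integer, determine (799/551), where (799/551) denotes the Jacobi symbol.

1

Reduce the numerator: 799 ≡ 248 (mod 551), so (799/551) = (248/551).
Factor out 2: 248 = 2^3·31. Since 551 ≡ 7 (mod 8), (2/551) = +1, and (2/551)^3 = +1. Now have (31/551).
Both 31 ≡ 3 and 551 ≡ 3 (mod 4), so reciprocity gives (31/551) = -(551/31). Reduce: 551 ≡ 24 (mod 31). Now have -(24/31).
Factor out 2: 24 = 2^3·3. Since 31 ≡ 7 (mod 8), (2/31) = +1, and (2/31)^3 = +1. Now have -(3/31).
Both 3 ≡ 3 and 31 ≡ 3 (mod 4), so reciprocity gives (3/31) = -(31/3). Reduce: 31 ≡ 1 (mod 3). Now have (1/3).
(1/3) = 1. Collecting the sign factors: 1.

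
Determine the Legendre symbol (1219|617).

(1219|617)
  = (602|617)    [1219 ≡ 602 mod 617]
  = (301|617)    [617 ≡ 1 mod 8 ⇒ (2|617) = +1]
  = (617|301)    [QR: 301 ≡ 1 mod 4, sign kept]
  = (15|301)    [617 ≡ 15 mod 301]
  = (301|15)    [QR: 301 ≡ 1 mod 4, sign kept]
  = (1|15)    [301 ≡ 1 mod 15]
  = 1    [(1|15) = 1]

1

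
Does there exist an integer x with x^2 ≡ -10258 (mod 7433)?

(-10258|7433)
  = (4608|7433)    [-10258 ≡ 4608 mod 7433]
  = (9|7433)    [7433 ≡ 1 mod 8 ⇒ (2|7433)^9 = +1]
  = (7433|9)    [QR: 9 ≡ 1 mod 4, sign kept]
  = (8|9)    [7433 ≡ 8 mod 9]
  = (1|9)    [9 ≡ 1 mod 8 ⇒ (2|9)^3 = +1]
  = 1    [(1|9) = 1]
(-10258|7433) = 1, and 7433 is prime, so -10258 is a quadratic residue mod 7433.

yes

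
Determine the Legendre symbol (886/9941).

Factor out 2: 886 = 2·443. Since 9941 ≡ 5 (mod 8), (2/9941) = -1. Now have -(443/9941).
9941 ≡ 1 (mod 4), so quadratic reciprocity gives (443/9941) = (9941/443). Reduce: 9941 ≡ 195 (mod 443). Now have -(195/443).
Both 195 ≡ 3 and 443 ≡ 3 (mod 4), so reciprocity gives (195/443) = -(443/195). Reduce: 443 ≡ 53 (mod 195). Now have (53/195).
53 ≡ 1 (mod 4), so quadratic reciprocity gives (53/195) = (195/53). Reduce: 195 ≡ 36 (mod 53). Now have (36/53).
Factor out 2: 36 = 2^2·9. Since 53 ≡ 5 (mod 8), (2/53) = -1, and (2/53)^2 = +1. Now have (9/53).
9 ≡ 1 (mod 4), so quadratic reciprocity gives (9/53) = (53/9). Reduce: 53 ≡ 8 (mod 9). Now have (8/9).
Factor out 2: 8 = 2^3. Since 9 ≡ 1 (mod 8), (2/9) = +1, and (2/9)^3 = +1. Now have (1/9).
(1/9) = 1. Collecting the sign factors: 1.

1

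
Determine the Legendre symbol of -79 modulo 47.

(-79/47)
  = (15/47)    [-79 ≡ 15 mod 47]
  = -(47/15)    [QR: both ≡ 3 mod 4, sign flips]
  = -(2/15)    [47 ≡ 2 mod 15]
  = -(1/15)    [15 ≡ 7 mod 8 ⇒ (2/15) = +1]
  = -1    [(1/15) = 1]

-1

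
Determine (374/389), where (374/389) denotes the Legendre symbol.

(374/389)
  = -(187/389)    [389 ≡ 5 mod 8 ⇒ (2/389) = -1]
  = -(389/187)    [QR: 389 ≡ 1 mod 4, sign kept]
  = -(15/187)    [389 ≡ 15 mod 187]
  = (187/15)    [QR: both ≡ 3 mod 4, sign flips]
  = (7/15)    [187 ≡ 7 mod 15]
  = -(15/7)    [QR: both ≡ 3 mod 4, sign flips]
  = -(1/7)    [15 ≡ 1 mod 7]
  = -1    [(1/7) = 1]

-1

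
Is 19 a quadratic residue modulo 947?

no

Both 19 ≡ 3 and 947 ≡ 3 (mod 4), so reciprocity gives (19/947) = -(947/19). Reduce: 947 ≡ 16 (mod 19). Now have -(16/19).
Factor out 2: 16 = 2^4. Since 19 ≡ 3 (mod 8), (2/19) = -1, and (2/19)^4 = +1. Now have -(1/19).
(1/19) = 1. Collecting the sign factors: -1.
(19/947) = -1, and 947 is prime, so 19 is not a quadratic residue mod 947.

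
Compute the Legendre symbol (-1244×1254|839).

1

By multiplicativity, (-1244·1254|839) = (-1244|839)·(1254|839).
First factor (-1244|839):
Pull out -1: (-1244|839) = (-1|839)·(1244|839). Since 839 ≡ 3 (mod 4), (-1|839) = -1. Now have -(1244|839).
Reduce the numerator: 1244 ≡ 405 (mod 839), so (1244|839) = (405|839).
405 ≡ 1 (mod 4), so quadratic reciprocity gives (405|839) = (839|405). Reduce: 839 ≡ 29 (mod 405). Now have -(29|405).
29 ≡ 1 (mod 4), so quadratic reciprocity gives (29|405) = (405|29). Reduce: 405 ≡ 28 (mod 29). Now have -(28|29).
Factor out 2: 28 = 2^2·7. Since 29 ≡ 5 (mod 8), (2|29) = -1, and (2|29)^2 = +1. Now have -(7|29).
29 ≡ 1 (mod 4), so quadratic reciprocity gives (7|29) = (29|7). Reduce: 29 ≡ 1 (mod 7). Now have -(1|7).
(1|7) = 1. Collecting the sign factors: -1.
Second factor (1254|839):
Reduce the numerator: 1254 ≡ 415 (mod 839), so (1254|839) = (415|839).
Both 415 ≡ 3 and 839 ≡ 3 (mod 4), so reciprocity gives (415|839) = -(839|415). Reduce: 839 ≡ 9 (mod 415). Now have -(9|415).
9 ≡ 1 (mod 4), so quadratic reciprocity gives (9|415) = (415|9). Reduce: 415 ≡ 1 (mod 9). Now have -(1|9).
(1|9) = 1. Collecting the sign factors: -1.
Product: (-1)·(-1) = 1.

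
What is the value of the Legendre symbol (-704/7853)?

(-704/7853)
  = (7149/7853)    [-704 ≡ 7149 mod 7853]
  = (7853/7149)    [QR: 7149 ≡ 1 mod 4, sign kept]
  = (704/7149)    [7853 ≡ 704 mod 7149]
  = (11/7149)    [7149 ≡ 5 mod 8 ⇒ (2/7149)^6 = +1]
  = (7149/11)    [QR: 7149 ≡ 1 mod 4, sign kept]
  = (10/11)    [7149 ≡ 10 mod 11]
  = -(5/11)    [11 ≡ 3 mod 8 ⇒ (2/11) = -1]
  = -(11/5)    [QR: 5 ≡ 1 mod 4, sign kept]
  = -(1/5)    [11 ≡ 1 mod 5]
  = -1    [(1/5) = 1]

-1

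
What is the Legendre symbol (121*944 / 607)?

-1

By multiplicativity, (121·944 / 607) = (121 / 607)·(944 / 607).
First factor (121 / 607):
121 ≡ 1 (mod 4), so quadratic reciprocity gives (121 / 607) = (607 / 121). Reduce: 607 ≡ 2 (mod 121). Now have (2 / 121).
Factor out 2: 2 = 2. Since 121 ≡ 1 (mod 8), (2 / 121) = +1. Now have (1 / 121).
(1 / 121) = 1. Collecting the sign factors: 1.
Second factor (944 / 607):
Reduce the numerator: 944 ≡ 337 (mod 607), so (944 / 607) = (337 / 607).
337 ≡ 1 (mod 4), so quadratic reciprocity gives (337 / 607) = (607 / 337). Reduce: 607 ≡ 270 (mod 337). Now have (270 / 337).
Factor out 2: 270 = 2·135. Since 337 ≡ 1 (mod 8), (2 / 337) = +1. Now have (135 / 337).
337 ≡ 1 (mod 4), so quadratic reciprocity gives (135 / 337) = (337 / 135). Reduce: 337 ≡ 67 (mod 135). Now have (67 / 135).
Both 67 ≡ 3 and 135 ≡ 3 (mod 4), so reciprocity gives (67 / 135) = -(135 / 67). Reduce: 135 ≡ 1 (mod 67). Now have -(1 / 67).
(1 / 67) = 1. Collecting the sign factors: -1.
Product: (1)·(-1) = -1.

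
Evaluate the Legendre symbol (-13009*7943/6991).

By multiplicativity, (-13009·7943/6991) = (-13009/6991)·(7943/6991).
First factor (-13009/6991):
(-13009/6991)
  = (973/6991)    [-13009 ≡ 973 mod 6991]
  = (6991/973)    [QR: 973 ≡ 1 mod 4, sign kept]
  = (180/973)    [6991 ≡ 180 mod 973]
  = (45/973)    [973 ≡ 5 mod 8 ⇒ (2/973)^2 = +1]
  = (973/45)    [QR: 45 ≡ 1 mod 4, sign kept]
  = (28/45)    [973 ≡ 28 mod 45]
  = (7/45)    [45 ≡ 5 mod 8 ⇒ (2/45)^2 = +1]
  = (45/7)    [QR: 45 ≡ 1 mod 4, sign kept]
  = (3/7)    [45 ≡ 3 mod 7]
  = -(7/3)    [QR: both ≡ 3 mod 4, sign flips]
  = -(1/3)    [7 ≡ 1 mod 3]
  = -1    [(1/3) = 1]
Second factor (7943/6991):
(7943/6991)
  = (952/6991)    [7943 ≡ 952 mod 6991]
  = (119/6991)    [6991 ≡ 7 mod 8 ⇒ (2/6991)^3 = +1]
  = -(6991/119)    [QR: both ≡ 3 mod 4, sign flips]
  = -(89/119)    [6991 ≡ 89 mod 119]
  = -(119/89)    [QR: 89 ≡ 1 mod 4, sign kept]
  = -(30/89)    [119 ≡ 30 mod 89]
  = -(15/89)    [89 ≡ 1 mod 8 ⇒ (2/89) = +1]
  = -(89/15)    [QR: 89 ≡ 1 mod 4, sign kept]
  = -(14/15)    [89 ≡ 14 mod 15]
  = -(7/15)    [15 ≡ 7 mod 8 ⇒ (2/15) = +1]
  = (15/7)    [QR: both ≡ 3 mod 4, sign flips]
  = (1/7)    [15 ≡ 1 mod 7]
  = 1    [(1/7) = 1]
Product: (-1)·(1) = -1.

-1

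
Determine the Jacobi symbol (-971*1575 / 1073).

By multiplicativity, (-971·1575 / 1073) = (-971 / 1073)·(1575 / 1073).
First factor (-971 / 1073):
Pull out -1: (-971 / 1073) = (-1 / 1073)·(971 / 1073). Since 1073 ≡ 1 (mod 4), (-1 / 1073) = +1. Now have (971 / 1073).
1073 ≡ 1 (mod 4), so quadratic reciprocity gives (971 / 1073) = (1073 / 971). Reduce: 1073 ≡ 102 (mod 971). Now have (102 / 971).
Factor out 2: 102 = 2·51. Since 971 ≡ 3 (mod 8), (2 / 971) = -1. Now have -(51 / 971).
Both 51 ≡ 3 and 971 ≡ 3 (mod 4), so reciprocity gives (51 / 971) = -(971 / 51). Reduce: 971 ≡ 2 (mod 51). Now have (2 / 51).
Factor out 2: 2 = 2. Since 51 ≡ 3 (mod 8), (2 / 51) = -1. Now have -(1 / 51).
(1 / 51) = 1. Collecting the sign factors: -1.
Second factor (1575 / 1073):
Reduce the numerator: 1575 ≡ 502 (mod 1073), so (1575 / 1073) = (502 / 1073).
Factor out 2: 502 = 2·251. Since 1073 ≡ 1 (mod 8), (2 / 1073) = +1. Now have (251 / 1073).
1073 ≡ 1 (mod 4), so quadratic reciprocity gives (251 / 1073) = (1073 / 251). Reduce: 1073 ≡ 69 (mod 251). Now have (69 / 251).
69 ≡ 1 (mod 4), so quadratic reciprocity gives (69 / 251) = (251 / 69). Reduce: 251 ≡ 44 (mod 69). Now have (44 / 69).
Factor out 2: 44 = 2^2·11. Since 69 ≡ 5 (mod 8), (2 / 69) = -1, and (2 / 69)^2 = +1. Now have (11 / 69).
69 ≡ 1 (mod 4), so quadratic reciprocity gives (11 / 69) = (69 / 11). Reduce: 69 ≡ 3 (mod 11). Now have (3 / 11).
Both 3 ≡ 3 and 11 ≡ 3 (mod 4), so reciprocity gives (3 / 11) = -(11 / 3). Reduce: 11 ≡ 2 (mod 3). Now have -(2 / 3).
Factor out 2: 2 = 2. Since 3 ≡ 3 (mod 8), (2 / 3) = -1. Now have (1 / 3).
(1 / 3) = 1. Collecting the sign factors: 1.
Product: (-1)·(1) = -1.

-1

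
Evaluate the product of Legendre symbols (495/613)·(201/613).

1

By multiplicativity, (495·201/613) = (495/613)·(201/613).
First factor (495/613):
(495/613)
  = (613/495)    [QR: 613 ≡ 1 mod 4, sign kept]
  = (118/495)    [613 ≡ 118 mod 495]
  = (59/495)    [495 ≡ 7 mod 8 ⇒ (2/495) = +1]
  = -(495/59)    [QR: both ≡ 3 mod 4, sign flips]
  = -(23/59)    [495 ≡ 23 mod 59]
  = (59/23)    [QR: both ≡ 3 mod 4, sign flips]
  = (13/23)    [59 ≡ 13 mod 23]
  = (23/13)    [QR: 13 ≡ 1 mod 4, sign kept]
  = (10/13)    [23 ≡ 10 mod 13]
  = -(5/13)    [13 ≡ 5 mod 8 ⇒ (2/13) = -1]
  = -(13/5)    [QR: 5 ≡ 1 mod 4, sign kept]
  = -(3/5)    [13 ≡ 3 mod 5]
  = -(5/3)    [QR: 5 ≡ 1 mod 4, sign kept]
  = -(2/3)    [5 ≡ 2 mod 3]
  = (1/3)    [3 ≡ 3 mod 8 ⇒ (2/3) = -1]
  = 1    [(1/3) = 1]
Second factor (201/613):
(201/613)
  = (613/201)    [QR: 201 ≡ 1 mod 4, sign kept]
  = (10/201)    [613 ≡ 10 mod 201]
  = (5/201)    [201 ≡ 1 mod 8 ⇒ (2/201) = +1]
  = (201/5)    [QR: 5 ≡ 1 mod 4, sign kept]
  = (1/5)    [201 ≡ 1 mod 5]
  = 1    [(1/5) = 1]
Product: (1)·(1) = 1.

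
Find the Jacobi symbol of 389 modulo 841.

(389|841)
  = (841|389)    [QR: 389 ≡ 1 mod 4, sign kept]
  = (63|389)    [841 ≡ 63 mod 389]
  = (389|63)    [QR: 389 ≡ 1 mod 4, sign kept]
  = (11|63)    [389 ≡ 11 mod 63]
  = -(63|11)    [QR: both ≡ 3 mod 4, sign flips]
  = -(8|11)    [63 ≡ 8 mod 11]
  = (1|11)    [11 ≡ 3 mod 8 ⇒ (2|11)^3 = -1]
  = 1    [(1|11) = 1]

1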